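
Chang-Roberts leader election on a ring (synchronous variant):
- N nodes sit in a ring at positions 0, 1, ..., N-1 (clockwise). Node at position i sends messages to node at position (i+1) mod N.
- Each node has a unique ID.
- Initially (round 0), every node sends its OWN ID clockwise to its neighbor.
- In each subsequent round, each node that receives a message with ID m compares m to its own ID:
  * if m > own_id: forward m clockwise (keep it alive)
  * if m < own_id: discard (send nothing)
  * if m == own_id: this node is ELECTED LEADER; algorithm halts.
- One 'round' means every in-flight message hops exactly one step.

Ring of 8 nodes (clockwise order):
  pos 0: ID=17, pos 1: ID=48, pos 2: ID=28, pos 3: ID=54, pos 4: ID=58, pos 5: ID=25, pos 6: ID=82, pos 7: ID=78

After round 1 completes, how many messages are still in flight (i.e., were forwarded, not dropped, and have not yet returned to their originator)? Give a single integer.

Answer: 4

Derivation:
Round 1: pos1(id48) recv 17: drop; pos2(id28) recv 48: fwd; pos3(id54) recv 28: drop; pos4(id58) recv 54: drop; pos5(id25) recv 58: fwd; pos6(id82) recv 25: drop; pos7(id78) recv 82: fwd; pos0(id17) recv 78: fwd
After round 1: 4 messages still in flight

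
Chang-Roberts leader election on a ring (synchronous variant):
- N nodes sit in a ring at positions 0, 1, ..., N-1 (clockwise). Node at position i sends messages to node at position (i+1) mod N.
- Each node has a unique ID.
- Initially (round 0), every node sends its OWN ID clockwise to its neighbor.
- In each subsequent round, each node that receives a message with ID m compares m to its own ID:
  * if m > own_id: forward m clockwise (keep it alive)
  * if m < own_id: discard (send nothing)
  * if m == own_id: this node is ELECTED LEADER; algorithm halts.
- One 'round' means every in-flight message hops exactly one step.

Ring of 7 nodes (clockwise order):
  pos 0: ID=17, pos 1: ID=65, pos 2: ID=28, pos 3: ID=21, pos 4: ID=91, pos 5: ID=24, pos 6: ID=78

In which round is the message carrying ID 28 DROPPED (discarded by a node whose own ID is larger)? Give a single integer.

Answer: 2

Derivation:
Round 1: pos1(id65) recv 17: drop; pos2(id28) recv 65: fwd; pos3(id21) recv 28: fwd; pos4(id91) recv 21: drop; pos5(id24) recv 91: fwd; pos6(id78) recv 24: drop; pos0(id17) recv 78: fwd
Round 2: pos3(id21) recv 65: fwd; pos4(id91) recv 28: drop; pos6(id78) recv 91: fwd; pos1(id65) recv 78: fwd
Round 3: pos4(id91) recv 65: drop; pos0(id17) recv 91: fwd; pos2(id28) recv 78: fwd
Round 4: pos1(id65) recv 91: fwd; pos3(id21) recv 78: fwd
Round 5: pos2(id28) recv 91: fwd; pos4(id91) recv 78: drop
Round 6: pos3(id21) recv 91: fwd
Round 7: pos4(id91) recv 91: ELECTED
Message ID 28 originates at pos 2; dropped at pos 4 in round 2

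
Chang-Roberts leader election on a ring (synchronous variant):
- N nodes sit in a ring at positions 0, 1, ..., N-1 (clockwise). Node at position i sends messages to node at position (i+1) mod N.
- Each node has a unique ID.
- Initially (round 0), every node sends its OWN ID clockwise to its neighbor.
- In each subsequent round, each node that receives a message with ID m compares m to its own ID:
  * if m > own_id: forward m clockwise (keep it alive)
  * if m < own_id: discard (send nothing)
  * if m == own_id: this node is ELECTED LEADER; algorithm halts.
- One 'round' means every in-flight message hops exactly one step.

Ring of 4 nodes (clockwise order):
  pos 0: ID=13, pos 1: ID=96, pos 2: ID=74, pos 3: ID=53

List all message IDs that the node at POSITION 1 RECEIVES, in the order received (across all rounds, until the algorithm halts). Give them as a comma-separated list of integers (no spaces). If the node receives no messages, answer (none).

Answer: 13,53,74,96

Derivation:
Round 1: pos1(id96) recv 13: drop; pos2(id74) recv 96: fwd; pos3(id53) recv 74: fwd; pos0(id13) recv 53: fwd
Round 2: pos3(id53) recv 96: fwd; pos0(id13) recv 74: fwd; pos1(id96) recv 53: drop
Round 3: pos0(id13) recv 96: fwd; pos1(id96) recv 74: drop
Round 4: pos1(id96) recv 96: ELECTED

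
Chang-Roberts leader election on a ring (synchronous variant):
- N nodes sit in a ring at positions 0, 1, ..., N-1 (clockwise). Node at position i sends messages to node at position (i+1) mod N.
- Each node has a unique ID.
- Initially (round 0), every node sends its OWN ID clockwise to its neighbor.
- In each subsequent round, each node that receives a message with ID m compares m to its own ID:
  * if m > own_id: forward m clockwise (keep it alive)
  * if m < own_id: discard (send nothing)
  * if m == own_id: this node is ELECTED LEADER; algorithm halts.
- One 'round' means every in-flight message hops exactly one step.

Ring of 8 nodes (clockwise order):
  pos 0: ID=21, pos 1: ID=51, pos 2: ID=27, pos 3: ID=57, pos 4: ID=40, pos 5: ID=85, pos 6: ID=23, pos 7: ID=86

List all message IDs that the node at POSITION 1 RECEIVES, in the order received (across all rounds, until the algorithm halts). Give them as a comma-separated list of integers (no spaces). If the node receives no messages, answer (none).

Answer: 21,86

Derivation:
Round 1: pos1(id51) recv 21: drop; pos2(id27) recv 51: fwd; pos3(id57) recv 27: drop; pos4(id40) recv 57: fwd; pos5(id85) recv 40: drop; pos6(id23) recv 85: fwd; pos7(id86) recv 23: drop; pos0(id21) recv 86: fwd
Round 2: pos3(id57) recv 51: drop; pos5(id85) recv 57: drop; pos7(id86) recv 85: drop; pos1(id51) recv 86: fwd
Round 3: pos2(id27) recv 86: fwd
Round 4: pos3(id57) recv 86: fwd
Round 5: pos4(id40) recv 86: fwd
Round 6: pos5(id85) recv 86: fwd
Round 7: pos6(id23) recv 86: fwd
Round 8: pos7(id86) recv 86: ELECTED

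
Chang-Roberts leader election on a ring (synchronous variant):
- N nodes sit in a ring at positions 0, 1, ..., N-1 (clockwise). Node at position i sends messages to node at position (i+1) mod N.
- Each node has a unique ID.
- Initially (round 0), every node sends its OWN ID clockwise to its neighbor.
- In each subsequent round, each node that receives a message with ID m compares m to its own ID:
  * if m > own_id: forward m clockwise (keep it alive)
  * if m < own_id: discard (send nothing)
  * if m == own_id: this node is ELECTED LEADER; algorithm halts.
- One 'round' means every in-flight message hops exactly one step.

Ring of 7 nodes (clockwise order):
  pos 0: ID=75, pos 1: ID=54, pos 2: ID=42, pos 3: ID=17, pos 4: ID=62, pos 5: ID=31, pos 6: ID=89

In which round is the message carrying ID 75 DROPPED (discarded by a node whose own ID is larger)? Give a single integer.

Answer: 6

Derivation:
Round 1: pos1(id54) recv 75: fwd; pos2(id42) recv 54: fwd; pos3(id17) recv 42: fwd; pos4(id62) recv 17: drop; pos5(id31) recv 62: fwd; pos6(id89) recv 31: drop; pos0(id75) recv 89: fwd
Round 2: pos2(id42) recv 75: fwd; pos3(id17) recv 54: fwd; pos4(id62) recv 42: drop; pos6(id89) recv 62: drop; pos1(id54) recv 89: fwd
Round 3: pos3(id17) recv 75: fwd; pos4(id62) recv 54: drop; pos2(id42) recv 89: fwd
Round 4: pos4(id62) recv 75: fwd; pos3(id17) recv 89: fwd
Round 5: pos5(id31) recv 75: fwd; pos4(id62) recv 89: fwd
Round 6: pos6(id89) recv 75: drop; pos5(id31) recv 89: fwd
Round 7: pos6(id89) recv 89: ELECTED
Message ID 75 originates at pos 0; dropped at pos 6 in round 6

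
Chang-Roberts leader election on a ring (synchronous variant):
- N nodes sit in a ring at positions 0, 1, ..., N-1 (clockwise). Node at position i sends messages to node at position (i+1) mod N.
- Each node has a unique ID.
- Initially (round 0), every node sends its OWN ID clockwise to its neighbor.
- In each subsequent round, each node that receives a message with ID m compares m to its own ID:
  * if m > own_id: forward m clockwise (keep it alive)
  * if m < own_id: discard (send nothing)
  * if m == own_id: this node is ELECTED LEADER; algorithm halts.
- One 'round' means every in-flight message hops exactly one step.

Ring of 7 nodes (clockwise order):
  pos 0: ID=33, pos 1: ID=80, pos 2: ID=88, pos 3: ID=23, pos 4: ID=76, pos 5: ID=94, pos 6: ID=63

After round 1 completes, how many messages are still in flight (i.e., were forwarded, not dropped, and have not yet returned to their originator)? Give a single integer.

Round 1: pos1(id80) recv 33: drop; pos2(id88) recv 80: drop; pos3(id23) recv 88: fwd; pos4(id76) recv 23: drop; pos5(id94) recv 76: drop; pos6(id63) recv 94: fwd; pos0(id33) recv 63: fwd
After round 1: 3 messages still in flight

Answer: 3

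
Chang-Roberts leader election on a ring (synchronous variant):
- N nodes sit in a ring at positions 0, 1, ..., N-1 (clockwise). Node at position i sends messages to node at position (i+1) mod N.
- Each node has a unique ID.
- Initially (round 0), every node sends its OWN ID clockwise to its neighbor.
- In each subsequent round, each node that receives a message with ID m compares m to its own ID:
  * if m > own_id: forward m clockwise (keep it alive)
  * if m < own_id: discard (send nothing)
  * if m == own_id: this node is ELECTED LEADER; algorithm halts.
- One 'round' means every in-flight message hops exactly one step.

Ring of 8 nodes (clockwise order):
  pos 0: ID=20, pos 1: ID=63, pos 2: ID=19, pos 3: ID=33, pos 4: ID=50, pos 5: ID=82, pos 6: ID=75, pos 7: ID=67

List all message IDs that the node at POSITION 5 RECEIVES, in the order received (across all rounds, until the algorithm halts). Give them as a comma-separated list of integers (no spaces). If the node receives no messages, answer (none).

Answer: 50,63,67,75,82

Derivation:
Round 1: pos1(id63) recv 20: drop; pos2(id19) recv 63: fwd; pos3(id33) recv 19: drop; pos4(id50) recv 33: drop; pos5(id82) recv 50: drop; pos6(id75) recv 82: fwd; pos7(id67) recv 75: fwd; pos0(id20) recv 67: fwd
Round 2: pos3(id33) recv 63: fwd; pos7(id67) recv 82: fwd; pos0(id20) recv 75: fwd; pos1(id63) recv 67: fwd
Round 3: pos4(id50) recv 63: fwd; pos0(id20) recv 82: fwd; pos1(id63) recv 75: fwd; pos2(id19) recv 67: fwd
Round 4: pos5(id82) recv 63: drop; pos1(id63) recv 82: fwd; pos2(id19) recv 75: fwd; pos3(id33) recv 67: fwd
Round 5: pos2(id19) recv 82: fwd; pos3(id33) recv 75: fwd; pos4(id50) recv 67: fwd
Round 6: pos3(id33) recv 82: fwd; pos4(id50) recv 75: fwd; pos5(id82) recv 67: drop
Round 7: pos4(id50) recv 82: fwd; pos5(id82) recv 75: drop
Round 8: pos5(id82) recv 82: ELECTED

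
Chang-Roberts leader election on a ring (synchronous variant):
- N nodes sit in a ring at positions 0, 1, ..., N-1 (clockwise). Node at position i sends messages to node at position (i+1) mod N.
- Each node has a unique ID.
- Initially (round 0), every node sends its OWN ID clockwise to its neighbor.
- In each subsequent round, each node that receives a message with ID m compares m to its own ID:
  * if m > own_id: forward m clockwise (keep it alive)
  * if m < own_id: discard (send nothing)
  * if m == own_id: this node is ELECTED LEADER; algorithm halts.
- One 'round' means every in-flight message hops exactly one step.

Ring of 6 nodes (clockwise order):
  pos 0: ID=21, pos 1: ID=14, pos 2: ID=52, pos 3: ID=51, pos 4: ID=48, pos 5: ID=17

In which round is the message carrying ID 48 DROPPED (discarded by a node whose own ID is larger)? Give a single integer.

Answer: 4

Derivation:
Round 1: pos1(id14) recv 21: fwd; pos2(id52) recv 14: drop; pos3(id51) recv 52: fwd; pos4(id48) recv 51: fwd; pos5(id17) recv 48: fwd; pos0(id21) recv 17: drop
Round 2: pos2(id52) recv 21: drop; pos4(id48) recv 52: fwd; pos5(id17) recv 51: fwd; pos0(id21) recv 48: fwd
Round 3: pos5(id17) recv 52: fwd; pos0(id21) recv 51: fwd; pos1(id14) recv 48: fwd
Round 4: pos0(id21) recv 52: fwd; pos1(id14) recv 51: fwd; pos2(id52) recv 48: drop
Round 5: pos1(id14) recv 52: fwd; pos2(id52) recv 51: drop
Round 6: pos2(id52) recv 52: ELECTED
Message ID 48 originates at pos 4; dropped at pos 2 in round 4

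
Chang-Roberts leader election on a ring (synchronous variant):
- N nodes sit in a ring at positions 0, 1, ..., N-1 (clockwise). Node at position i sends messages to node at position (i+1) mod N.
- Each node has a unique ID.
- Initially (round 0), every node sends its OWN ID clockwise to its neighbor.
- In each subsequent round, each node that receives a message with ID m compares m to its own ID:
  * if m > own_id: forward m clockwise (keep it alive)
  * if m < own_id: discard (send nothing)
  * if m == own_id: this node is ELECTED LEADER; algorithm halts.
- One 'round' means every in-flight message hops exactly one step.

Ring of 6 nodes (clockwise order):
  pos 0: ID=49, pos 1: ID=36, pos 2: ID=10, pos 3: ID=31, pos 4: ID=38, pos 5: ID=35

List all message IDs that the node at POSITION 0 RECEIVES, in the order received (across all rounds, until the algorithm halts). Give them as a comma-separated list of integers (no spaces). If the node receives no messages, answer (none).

Round 1: pos1(id36) recv 49: fwd; pos2(id10) recv 36: fwd; pos3(id31) recv 10: drop; pos4(id38) recv 31: drop; pos5(id35) recv 38: fwd; pos0(id49) recv 35: drop
Round 2: pos2(id10) recv 49: fwd; pos3(id31) recv 36: fwd; pos0(id49) recv 38: drop
Round 3: pos3(id31) recv 49: fwd; pos4(id38) recv 36: drop
Round 4: pos4(id38) recv 49: fwd
Round 5: pos5(id35) recv 49: fwd
Round 6: pos0(id49) recv 49: ELECTED

Answer: 35,38,49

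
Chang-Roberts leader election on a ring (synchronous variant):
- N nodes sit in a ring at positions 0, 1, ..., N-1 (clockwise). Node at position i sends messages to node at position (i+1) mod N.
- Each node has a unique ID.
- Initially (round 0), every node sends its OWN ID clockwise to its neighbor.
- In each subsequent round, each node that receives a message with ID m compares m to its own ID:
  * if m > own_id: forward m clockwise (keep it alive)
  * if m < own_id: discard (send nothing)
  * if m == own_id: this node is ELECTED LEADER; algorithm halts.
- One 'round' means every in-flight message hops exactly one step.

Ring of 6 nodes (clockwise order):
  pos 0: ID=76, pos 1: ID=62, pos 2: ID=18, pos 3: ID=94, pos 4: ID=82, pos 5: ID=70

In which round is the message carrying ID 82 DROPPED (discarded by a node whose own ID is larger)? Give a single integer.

Answer: 5

Derivation:
Round 1: pos1(id62) recv 76: fwd; pos2(id18) recv 62: fwd; pos3(id94) recv 18: drop; pos4(id82) recv 94: fwd; pos5(id70) recv 82: fwd; pos0(id76) recv 70: drop
Round 2: pos2(id18) recv 76: fwd; pos3(id94) recv 62: drop; pos5(id70) recv 94: fwd; pos0(id76) recv 82: fwd
Round 3: pos3(id94) recv 76: drop; pos0(id76) recv 94: fwd; pos1(id62) recv 82: fwd
Round 4: pos1(id62) recv 94: fwd; pos2(id18) recv 82: fwd
Round 5: pos2(id18) recv 94: fwd; pos3(id94) recv 82: drop
Round 6: pos3(id94) recv 94: ELECTED
Message ID 82 originates at pos 4; dropped at pos 3 in round 5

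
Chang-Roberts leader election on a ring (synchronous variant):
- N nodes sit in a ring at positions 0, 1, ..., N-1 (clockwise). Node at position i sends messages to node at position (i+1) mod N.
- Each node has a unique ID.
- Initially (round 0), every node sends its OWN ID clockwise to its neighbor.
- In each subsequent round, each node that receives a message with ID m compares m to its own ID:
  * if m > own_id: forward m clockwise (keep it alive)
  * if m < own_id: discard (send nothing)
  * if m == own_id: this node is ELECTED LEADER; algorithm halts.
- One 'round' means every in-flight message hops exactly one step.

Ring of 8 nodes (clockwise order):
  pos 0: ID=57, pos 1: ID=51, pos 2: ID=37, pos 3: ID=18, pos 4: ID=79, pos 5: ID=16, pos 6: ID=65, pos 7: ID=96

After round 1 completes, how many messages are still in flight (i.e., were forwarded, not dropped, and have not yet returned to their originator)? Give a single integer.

Answer: 5

Derivation:
Round 1: pos1(id51) recv 57: fwd; pos2(id37) recv 51: fwd; pos3(id18) recv 37: fwd; pos4(id79) recv 18: drop; pos5(id16) recv 79: fwd; pos6(id65) recv 16: drop; pos7(id96) recv 65: drop; pos0(id57) recv 96: fwd
After round 1: 5 messages still in flight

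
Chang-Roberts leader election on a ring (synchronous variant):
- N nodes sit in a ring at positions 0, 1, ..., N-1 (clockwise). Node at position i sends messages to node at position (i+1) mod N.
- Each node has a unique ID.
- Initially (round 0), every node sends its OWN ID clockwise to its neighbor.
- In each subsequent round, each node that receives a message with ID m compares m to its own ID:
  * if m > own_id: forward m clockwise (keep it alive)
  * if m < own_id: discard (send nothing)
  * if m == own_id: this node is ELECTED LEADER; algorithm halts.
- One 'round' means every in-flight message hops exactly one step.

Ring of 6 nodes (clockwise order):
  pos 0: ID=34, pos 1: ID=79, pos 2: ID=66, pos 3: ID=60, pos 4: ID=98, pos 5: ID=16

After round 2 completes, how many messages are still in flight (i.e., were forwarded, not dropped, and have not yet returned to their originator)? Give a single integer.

Round 1: pos1(id79) recv 34: drop; pos2(id66) recv 79: fwd; pos3(id60) recv 66: fwd; pos4(id98) recv 60: drop; pos5(id16) recv 98: fwd; pos0(id34) recv 16: drop
Round 2: pos3(id60) recv 79: fwd; pos4(id98) recv 66: drop; pos0(id34) recv 98: fwd
After round 2: 2 messages still in flight

Answer: 2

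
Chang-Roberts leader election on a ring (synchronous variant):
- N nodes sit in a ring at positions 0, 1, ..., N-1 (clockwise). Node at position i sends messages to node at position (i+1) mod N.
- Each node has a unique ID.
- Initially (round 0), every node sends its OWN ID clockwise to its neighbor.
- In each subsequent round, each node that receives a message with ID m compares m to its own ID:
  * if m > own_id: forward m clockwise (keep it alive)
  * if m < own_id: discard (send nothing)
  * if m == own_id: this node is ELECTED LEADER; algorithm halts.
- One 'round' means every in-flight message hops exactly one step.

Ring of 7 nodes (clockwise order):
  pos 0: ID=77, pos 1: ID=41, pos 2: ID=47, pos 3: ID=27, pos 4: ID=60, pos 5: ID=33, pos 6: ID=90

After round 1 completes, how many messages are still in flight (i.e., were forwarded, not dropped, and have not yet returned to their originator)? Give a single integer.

Answer: 4

Derivation:
Round 1: pos1(id41) recv 77: fwd; pos2(id47) recv 41: drop; pos3(id27) recv 47: fwd; pos4(id60) recv 27: drop; pos5(id33) recv 60: fwd; pos6(id90) recv 33: drop; pos0(id77) recv 90: fwd
After round 1: 4 messages still in flight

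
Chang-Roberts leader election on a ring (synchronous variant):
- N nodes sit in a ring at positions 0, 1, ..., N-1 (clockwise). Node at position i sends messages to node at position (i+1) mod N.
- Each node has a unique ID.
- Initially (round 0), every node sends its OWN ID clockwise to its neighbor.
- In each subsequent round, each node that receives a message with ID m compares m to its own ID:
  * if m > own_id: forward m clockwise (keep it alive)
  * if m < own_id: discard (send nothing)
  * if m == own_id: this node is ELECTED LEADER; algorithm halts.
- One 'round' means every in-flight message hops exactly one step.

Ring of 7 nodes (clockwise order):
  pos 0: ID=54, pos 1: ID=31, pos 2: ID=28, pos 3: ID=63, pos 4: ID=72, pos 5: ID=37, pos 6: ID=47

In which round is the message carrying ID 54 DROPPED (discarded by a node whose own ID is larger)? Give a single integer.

Round 1: pos1(id31) recv 54: fwd; pos2(id28) recv 31: fwd; pos3(id63) recv 28: drop; pos4(id72) recv 63: drop; pos5(id37) recv 72: fwd; pos6(id47) recv 37: drop; pos0(id54) recv 47: drop
Round 2: pos2(id28) recv 54: fwd; pos3(id63) recv 31: drop; pos6(id47) recv 72: fwd
Round 3: pos3(id63) recv 54: drop; pos0(id54) recv 72: fwd
Round 4: pos1(id31) recv 72: fwd
Round 5: pos2(id28) recv 72: fwd
Round 6: pos3(id63) recv 72: fwd
Round 7: pos4(id72) recv 72: ELECTED
Message ID 54 originates at pos 0; dropped at pos 3 in round 3

Answer: 3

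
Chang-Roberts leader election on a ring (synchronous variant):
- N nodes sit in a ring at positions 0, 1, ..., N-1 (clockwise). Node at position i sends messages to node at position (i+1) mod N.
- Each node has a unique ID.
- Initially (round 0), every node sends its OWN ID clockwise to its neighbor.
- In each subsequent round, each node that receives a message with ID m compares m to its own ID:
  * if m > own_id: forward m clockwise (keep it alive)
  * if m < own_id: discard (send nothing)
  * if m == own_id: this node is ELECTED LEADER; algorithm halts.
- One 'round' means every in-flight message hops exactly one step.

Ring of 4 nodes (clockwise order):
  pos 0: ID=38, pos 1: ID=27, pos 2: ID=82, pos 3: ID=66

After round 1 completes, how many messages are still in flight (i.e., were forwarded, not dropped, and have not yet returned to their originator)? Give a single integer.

Answer: 3

Derivation:
Round 1: pos1(id27) recv 38: fwd; pos2(id82) recv 27: drop; pos3(id66) recv 82: fwd; pos0(id38) recv 66: fwd
After round 1: 3 messages still in flight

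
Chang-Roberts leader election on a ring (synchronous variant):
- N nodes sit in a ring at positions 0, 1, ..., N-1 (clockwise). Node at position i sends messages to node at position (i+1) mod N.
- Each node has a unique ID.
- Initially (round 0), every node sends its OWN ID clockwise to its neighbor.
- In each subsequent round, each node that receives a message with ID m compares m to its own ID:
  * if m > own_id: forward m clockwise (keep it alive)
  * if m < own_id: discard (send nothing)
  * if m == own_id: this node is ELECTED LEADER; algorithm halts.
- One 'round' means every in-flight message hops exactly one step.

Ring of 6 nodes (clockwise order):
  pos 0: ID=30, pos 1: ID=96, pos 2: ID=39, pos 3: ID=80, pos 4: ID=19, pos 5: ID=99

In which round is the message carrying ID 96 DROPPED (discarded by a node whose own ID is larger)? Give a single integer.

Answer: 4

Derivation:
Round 1: pos1(id96) recv 30: drop; pos2(id39) recv 96: fwd; pos3(id80) recv 39: drop; pos4(id19) recv 80: fwd; pos5(id99) recv 19: drop; pos0(id30) recv 99: fwd
Round 2: pos3(id80) recv 96: fwd; pos5(id99) recv 80: drop; pos1(id96) recv 99: fwd
Round 3: pos4(id19) recv 96: fwd; pos2(id39) recv 99: fwd
Round 4: pos5(id99) recv 96: drop; pos3(id80) recv 99: fwd
Round 5: pos4(id19) recv 99: fwd
Round 6: pos5(id99) recv 99: ELECTED
Message ID 96 originates at pos 1; dropped at pos 5 in round 4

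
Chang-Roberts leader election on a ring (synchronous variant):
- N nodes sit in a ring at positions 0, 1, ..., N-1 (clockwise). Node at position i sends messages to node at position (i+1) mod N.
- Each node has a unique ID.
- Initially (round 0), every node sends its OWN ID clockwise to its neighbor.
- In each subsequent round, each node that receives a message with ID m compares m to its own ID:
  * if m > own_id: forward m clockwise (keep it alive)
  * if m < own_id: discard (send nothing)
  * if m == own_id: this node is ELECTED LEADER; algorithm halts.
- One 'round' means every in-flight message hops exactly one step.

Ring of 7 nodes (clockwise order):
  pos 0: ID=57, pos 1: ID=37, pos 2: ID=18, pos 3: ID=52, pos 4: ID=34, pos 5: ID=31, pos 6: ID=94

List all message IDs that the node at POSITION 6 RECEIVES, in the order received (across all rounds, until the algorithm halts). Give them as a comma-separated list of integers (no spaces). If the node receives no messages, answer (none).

Round 1: pos1(id37) recv 57: fwd; pos2(id18) recv 37: fwd; pos3(id52) recv 18: drop; pos4(id34) recv 52: fwd; pos5(id31) recv 34: fwd; pos6(id94) recv 31: drop; pos0(id57) recv 94: fwd
Round 2: pos2(id18) recv 57: fwd; pos3(id52) recv 37: drop; pos5(id31) recv 52: fwd; pos6(id94) recv 34: drop; pos1(id37) recv 94: fwd
Round 3: pos3(id52) recv 57: fwd; pos6(id94) recv 52: drop; pos2(id18) recv 94: fwd
Round 4: pos4(id34) recv 57: fwd; pos3(id52) recv 94: fwd
Round 5: pos5(id31) recv 57: fwd; pos4(id34) recv 94: fwd
Round 6: pos6(id94) recv 57: drop; pos5(id31) recv 94: fwd
Round 7: pos6(id94) recv 94: ELECTED

Answer: 31,34,52,57,94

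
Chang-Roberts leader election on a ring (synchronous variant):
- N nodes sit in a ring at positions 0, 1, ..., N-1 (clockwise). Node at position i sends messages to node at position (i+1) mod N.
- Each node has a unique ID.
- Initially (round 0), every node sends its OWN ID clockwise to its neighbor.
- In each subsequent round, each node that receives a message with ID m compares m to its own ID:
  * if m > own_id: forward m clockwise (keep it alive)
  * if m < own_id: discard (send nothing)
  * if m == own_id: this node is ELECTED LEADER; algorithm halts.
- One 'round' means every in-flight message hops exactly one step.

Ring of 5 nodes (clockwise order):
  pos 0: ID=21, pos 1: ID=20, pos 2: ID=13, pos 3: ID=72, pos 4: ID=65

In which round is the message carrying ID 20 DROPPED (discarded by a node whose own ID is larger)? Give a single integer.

Round 1: pos1(id20) recv 21: fwd; pos2(id13) recv 20: fwd; pos3(id72) recv 13: drop; pos4(id65) recv 72: fwd; pos0(id21) recv 65: fwd
Round 2: pos2(id13) recv 21: fwd; pos3(id72) recv 20: drop; pos0(id21) recv 72: fwd; pos1(id20) recv 65: fwd
Round 3: pos3(id72) recv 21: drop; pos1(id20) recv 72: fwd; pos2(id13) recv 65: fwd
Round 4: pos2(id13) recv 72: fwd; pos3(id72) recv 65: drop
Round 5: pos3(id72) recv 72: ELECTED
Message ID 20 originates at pos 1; dropped at pos 3 in round 2

Answer: 2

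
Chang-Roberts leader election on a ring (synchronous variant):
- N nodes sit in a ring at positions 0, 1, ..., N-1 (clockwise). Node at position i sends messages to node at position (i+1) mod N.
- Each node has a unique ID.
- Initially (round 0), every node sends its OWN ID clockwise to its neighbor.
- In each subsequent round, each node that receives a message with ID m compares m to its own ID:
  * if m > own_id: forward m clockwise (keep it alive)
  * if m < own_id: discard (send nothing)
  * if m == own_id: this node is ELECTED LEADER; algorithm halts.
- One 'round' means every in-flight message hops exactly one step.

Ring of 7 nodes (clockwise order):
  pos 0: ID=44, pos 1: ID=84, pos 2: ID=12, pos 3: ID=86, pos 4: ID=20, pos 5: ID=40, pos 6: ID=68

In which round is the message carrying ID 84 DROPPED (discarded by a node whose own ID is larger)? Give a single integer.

Answer: 2

Derivation:
Round 1: pos1(id84) recv 44: drop; pos2(id12) recv 84: fwd; pos3(id86) recv 12: drop; pos4(id20) recv 86: fwd; pos5(id40) recv 20: drop; pos6(id68) recv 40: drop; pos0(id44) recv 68: fwd
Round 2: pos3(id86) recv 84: drop; pos5(id40) recv 86: fwd; pos1(id84) recv 68: drop
Round 3: pos6(id68) recv 86: fwd
Round 4: pos0(id44) recv 86: fwd
Round 5: pos1(id84) recv 86: fwd
Round 6: pos2(id12) recv 86: fwd
Round 7: pos3(id86) recv 86: ELECTED
Message ID 84 originates at pos 1; dropped at pos 3 in round 2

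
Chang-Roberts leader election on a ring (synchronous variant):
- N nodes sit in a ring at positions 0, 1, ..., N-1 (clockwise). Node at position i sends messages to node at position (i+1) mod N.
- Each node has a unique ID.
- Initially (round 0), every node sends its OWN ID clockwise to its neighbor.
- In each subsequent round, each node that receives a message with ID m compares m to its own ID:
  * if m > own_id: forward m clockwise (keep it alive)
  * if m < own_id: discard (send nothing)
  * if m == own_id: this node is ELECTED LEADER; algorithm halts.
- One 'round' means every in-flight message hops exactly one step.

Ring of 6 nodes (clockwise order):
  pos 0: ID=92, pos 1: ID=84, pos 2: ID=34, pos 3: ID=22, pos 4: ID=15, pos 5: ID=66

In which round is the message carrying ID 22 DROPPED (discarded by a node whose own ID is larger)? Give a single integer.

Answer: 2

Derivation:
Round 1: pos1(id84) recv 92: fwd; pos2(id34) recv 84: fwd; pos3(id22) recv 34: fwd; pos4(id15) recv 22: fwd; pos5(id66) recv 15: drop; pos0(id92) recv 66: drop
Round 2: pos2(id34) recv 92: fwd; pos3(id22) recv 84: fwd; pos4(id15) recv 34: fwd; pos5(id66) recv 22: drop
Round 3: pos3(id22) recv 92: fwd; pos4(id15) recv 84: fwd; pos5(id66) recv 34: drop
Round 4: pos4(id15) recv 92: fwd; pos5(id66) recv 84: fwd
Round 5: pos5(id66) recv 92: fwd; pos0(id92) recv 84: drop
Round 6: pos0(id92) recv 92: ELECTED
Message ID 22 originates at pos 3; dropped at pos 5 in round 2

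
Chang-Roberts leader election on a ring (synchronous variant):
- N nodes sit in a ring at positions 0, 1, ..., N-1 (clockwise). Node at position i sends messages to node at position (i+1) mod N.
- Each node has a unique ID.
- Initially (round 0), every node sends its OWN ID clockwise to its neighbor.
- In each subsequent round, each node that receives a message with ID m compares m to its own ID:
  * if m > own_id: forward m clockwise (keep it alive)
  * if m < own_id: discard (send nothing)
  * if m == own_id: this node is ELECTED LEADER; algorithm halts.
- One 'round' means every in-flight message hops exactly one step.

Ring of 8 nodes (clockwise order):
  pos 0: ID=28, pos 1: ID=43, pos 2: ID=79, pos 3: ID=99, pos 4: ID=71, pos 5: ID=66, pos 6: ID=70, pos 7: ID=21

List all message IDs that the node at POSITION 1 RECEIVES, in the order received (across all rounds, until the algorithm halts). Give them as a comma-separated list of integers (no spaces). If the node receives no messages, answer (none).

Answer: 28,70,71,99

Derivation:
Round 1: pos1(id43) recv 28: drop; pos2(id79) recv 43: drop; pos3(id99) recv 79: drop; pos4(id71) recv 99: fwd; pos5(id66) recv 71: fwd; pos6(id70) recv 66: drop; pos7(id21) recv 70: fwd; pos0(id28) recv 21: drop
Round 2: pos5(id66) recv 99: fwd; pos6(id70) recv 71: fwd; pos0(id28) recv 70: fwd
Round 3: pos6(id70) recv 99: fwd; pos7(id21) recv 71: fwd; pos1(id43) recv 70: fwd
Round 4: pos7(id21) recv 99: fwd; pos0(id28) recv 71: fwd; pos2(id79) recv 70: drop
Round 5: pos0(id28) recv 99: fwd; pos1(id43) recv 71: fwd
Round 6: pos1(id43) recv 99: fwd; pos2(id79) recv 71: drop
Round 7: pos2(id79) recv 99: fwd
Round 8: pos3(id99) recv 99: ELECTED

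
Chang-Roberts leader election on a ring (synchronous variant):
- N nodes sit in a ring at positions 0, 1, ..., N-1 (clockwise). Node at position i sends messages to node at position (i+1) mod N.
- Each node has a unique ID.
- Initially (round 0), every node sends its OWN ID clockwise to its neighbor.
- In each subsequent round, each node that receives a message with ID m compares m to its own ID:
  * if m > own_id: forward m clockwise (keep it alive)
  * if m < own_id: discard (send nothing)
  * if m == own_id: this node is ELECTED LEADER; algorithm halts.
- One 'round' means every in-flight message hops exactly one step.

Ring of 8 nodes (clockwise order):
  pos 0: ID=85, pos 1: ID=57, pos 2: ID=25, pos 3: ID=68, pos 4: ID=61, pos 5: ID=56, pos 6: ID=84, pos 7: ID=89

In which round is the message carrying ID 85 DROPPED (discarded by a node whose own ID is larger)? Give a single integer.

Round 1: pos1(id57) recv 85: fwd; pos2(id25) recv 57: fwd; pos3(id68) recv 25: drop; pos4(id61) recv 68: fwd; pos5(id56) recv 61: fwd; pos6(id84) recv 56: drop; pos7(id89) recv 84: drop; pos0(id85) recv 89: fwd
Round 2: pos2(id25) recv 85: fwd; pos3(id68) recv 57: drop; pos5(id56) recv 68: fwd; pos6(id84) recv 61: drop; pos1(id57) recv 89: fwd
Round 3: pos3(id68) recv 85: fwd; pos6(id84) recv 68: drop; pos2(id25) recv 89: fwd
Round 4: pos4(id61) recv 85: fwd; pos3(id68) recv 89: fwd
Round 5: pos5(id56) recv 85: fwd; pos4(id61) recv 89: fwd
Round 6: pos6(id84) recv 85: fwd; pos5(id56) recv 89: fwd
Round 7: pos7(id89) recv 85: drop; pos6(id84) recv 89: fwd
Round 8: pos7(id89) recv 89: ELECTED
Message ID 85 originates at pos 0; dropped at pos 7 in round 7

Answer: 7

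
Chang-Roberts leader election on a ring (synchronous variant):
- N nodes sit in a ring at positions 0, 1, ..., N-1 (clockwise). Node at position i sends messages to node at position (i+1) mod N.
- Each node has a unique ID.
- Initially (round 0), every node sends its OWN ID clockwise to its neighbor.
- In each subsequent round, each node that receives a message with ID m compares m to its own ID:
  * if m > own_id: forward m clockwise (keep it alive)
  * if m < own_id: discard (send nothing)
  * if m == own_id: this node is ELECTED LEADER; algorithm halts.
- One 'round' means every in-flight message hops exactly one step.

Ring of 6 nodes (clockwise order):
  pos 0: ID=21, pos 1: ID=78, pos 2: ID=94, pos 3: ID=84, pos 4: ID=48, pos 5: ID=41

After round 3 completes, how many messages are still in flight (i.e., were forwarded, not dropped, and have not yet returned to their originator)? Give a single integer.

Answer: 2

Derivation:
Round 1: pos1(id78) recv 21: drop; pos2(id94) recv 78: drop; pos3(id84) recv 94: fwd; pos4(id48) recv 84: fwd; pos5(id41) recv 48: fwd; pos0(id21) recv 41: fwd
Round 2: pos4(id48) recv 94: fwd; pos5(id41) recv 84: fwd; pos0(id21) recv 48: fwd; pos1(id78) recv 41: drop
Round 3: pos5(id41) recv 94: fwd; pos0(id21) recv 84: fwd; pos1(id78) recv 48: drop
After round 3: 2 messages still in flight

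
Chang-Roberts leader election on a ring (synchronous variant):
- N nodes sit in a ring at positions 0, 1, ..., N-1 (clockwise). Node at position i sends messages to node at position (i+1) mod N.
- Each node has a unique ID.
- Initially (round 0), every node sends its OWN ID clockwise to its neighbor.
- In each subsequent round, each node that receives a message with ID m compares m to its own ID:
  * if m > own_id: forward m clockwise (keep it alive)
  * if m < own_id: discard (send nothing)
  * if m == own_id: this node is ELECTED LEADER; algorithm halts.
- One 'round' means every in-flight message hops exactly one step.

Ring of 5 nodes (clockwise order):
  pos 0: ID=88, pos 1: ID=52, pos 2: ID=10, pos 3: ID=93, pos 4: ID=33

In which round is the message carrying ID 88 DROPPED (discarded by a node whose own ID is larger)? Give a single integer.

Round 1: pos1(id52) recv 88: fwd; pos2(id10) recv 52: fwd; pos3(id93) recv 10: drop; pos4(id33) recv 93: fwd; pos0(id88) recv 33: drop
Round 2: pos2(id10) recv 88: fwd; pos3(id93) recv 52: drop; pos0(id88) recv 93: fwd
Round 3: pos3(id93) recv 88: drop; pos1(id52) recv 93: fwd
Round 4: pos2(id10) recv 93: fwd
Round 5: pos3(id93) recv 93: ELECTED
Message ID 88 originates at pos 0; dropped at pos 3 in round 3

Answer: 3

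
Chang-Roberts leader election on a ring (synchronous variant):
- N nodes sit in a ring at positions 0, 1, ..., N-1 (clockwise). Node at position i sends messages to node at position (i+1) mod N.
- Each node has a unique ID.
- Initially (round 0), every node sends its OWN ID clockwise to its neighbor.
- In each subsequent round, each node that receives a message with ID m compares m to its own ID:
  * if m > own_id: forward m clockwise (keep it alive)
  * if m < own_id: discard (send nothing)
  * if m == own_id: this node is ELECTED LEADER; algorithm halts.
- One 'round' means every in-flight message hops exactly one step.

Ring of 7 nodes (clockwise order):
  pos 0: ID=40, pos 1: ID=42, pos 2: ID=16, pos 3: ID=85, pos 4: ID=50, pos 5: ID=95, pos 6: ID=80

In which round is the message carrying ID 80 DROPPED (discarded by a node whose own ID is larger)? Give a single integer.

Answer: 4

Derivation:
Round 1: pos1(id42) recv 40: drop; pos2(id16) recv 42: fwd; pos3(id85) recv 16: drop; pos4(id50) recv 85: fwd; pos5(id95) recv 50: drop; pos6(id80) recv 95: fwd; pos0(id40) recv 80: fwd
Round 2: pos3(id85) recv 42: drop; pos5(id95) recv 85: drop; pos0(id40) recv 95: fwd; pos1(id42) recv 80: fwd
Round 3: pos1(id42) recv 95: fwd; pos2(id16) recv 80: fwd
Round 4: pos2(id16) recv 95: fwd; pos3(id85) recv 80: drop
Round 5: pos3(id85) recv 95: fwd
Round 6: pos4(id50) recv 95: fwd
Round 7: pos5(id95) recv 95: ELECTED
Message ID 80 originates at pos 6; dropped at pos 3 in round 4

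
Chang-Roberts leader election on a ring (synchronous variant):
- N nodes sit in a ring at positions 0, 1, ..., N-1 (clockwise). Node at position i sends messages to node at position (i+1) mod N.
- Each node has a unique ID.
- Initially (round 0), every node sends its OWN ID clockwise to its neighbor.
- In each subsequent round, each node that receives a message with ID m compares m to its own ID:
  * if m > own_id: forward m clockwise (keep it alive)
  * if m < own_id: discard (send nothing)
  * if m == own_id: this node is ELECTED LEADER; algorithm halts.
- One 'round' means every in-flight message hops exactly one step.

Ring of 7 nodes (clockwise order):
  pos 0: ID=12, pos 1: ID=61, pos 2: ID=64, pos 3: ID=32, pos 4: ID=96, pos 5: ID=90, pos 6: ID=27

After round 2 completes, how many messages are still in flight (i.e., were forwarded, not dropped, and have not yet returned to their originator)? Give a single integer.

Round 1: pos1(id61) recv 12: drop; pos2(id64) recv 61: drop; pos3(id32) recv 64: fwd; pos4(id96) recv 32: drop; pos5(id90) recv 96: fwd; pos6(id27) recv 90: fwd; pos0(id12) recv 27: fwd
Round 2: pos4(id96) recv 64: drop; pos6(id27) recv 96: fwd; pos0(id12) recv 90: fwd; pos1(id61) recv 27: drop
After round 2: 2 messages still in flight

Answer: 2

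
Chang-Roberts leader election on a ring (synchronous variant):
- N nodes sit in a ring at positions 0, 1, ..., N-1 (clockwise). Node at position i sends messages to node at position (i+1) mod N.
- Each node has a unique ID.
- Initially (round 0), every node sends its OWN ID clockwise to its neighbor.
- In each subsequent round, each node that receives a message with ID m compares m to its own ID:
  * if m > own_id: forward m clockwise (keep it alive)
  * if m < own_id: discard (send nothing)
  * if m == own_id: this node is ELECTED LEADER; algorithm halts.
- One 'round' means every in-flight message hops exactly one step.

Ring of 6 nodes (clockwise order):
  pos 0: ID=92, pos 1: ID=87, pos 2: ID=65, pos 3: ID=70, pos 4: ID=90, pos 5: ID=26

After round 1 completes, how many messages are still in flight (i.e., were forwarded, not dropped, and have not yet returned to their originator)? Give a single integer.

Answer: 3

Derivation:
Round 1: pos1(id87) recv 92: fwd; pos2(id65) recv 87: fwd; pos3(id70) recv 65: drop; pos4(id90) recv 70: drop; pos5(id26) recv 90: fwd; pos0(id92) recv 26: drop
After round 1: 3 messages still in flight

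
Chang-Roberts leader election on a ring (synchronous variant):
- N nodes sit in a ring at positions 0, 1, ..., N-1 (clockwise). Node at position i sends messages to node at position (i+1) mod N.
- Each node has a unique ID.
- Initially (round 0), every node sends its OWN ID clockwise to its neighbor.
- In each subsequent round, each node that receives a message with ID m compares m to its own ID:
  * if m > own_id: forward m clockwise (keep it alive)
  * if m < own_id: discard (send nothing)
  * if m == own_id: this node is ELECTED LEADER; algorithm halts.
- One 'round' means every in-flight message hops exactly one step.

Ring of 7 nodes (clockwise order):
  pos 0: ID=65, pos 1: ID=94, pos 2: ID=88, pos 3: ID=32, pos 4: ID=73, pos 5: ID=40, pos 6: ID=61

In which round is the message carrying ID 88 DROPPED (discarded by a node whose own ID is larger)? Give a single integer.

Round 1: pos1(id94) recv 65: drop; pos2(id88) recv 94: fwd; pos3(id32) recv 88: fwd; pos4(id73) recv 32: drop; pos5(id40) recv 73: fwd; pos6(id61) recv 40: drop; pos0(id65) recv 61: drop
Round 2: pos3(id32) recv 94: fwd; pos4(id73) recv 88: fwd; pos6(id61) recv 73: fwd
Round 3: pos4(id73) recv 94: fwd; pos5(id40) recv 88: fwd; pos0(id65) recv 73: fwd
Round 4: pos5(id40) recv 94: fwd; pos6(id61) recv 88: fwd; pos1(id94) recv 73: drop
Round 5: pos6(id61) recv 94: fwd; pos0(id65) recv 88: fwd
Round 6: pos0(id65) recv 94: fwd; pos1(id94) recv 88: drop
Round 7: pos1(id94) recv 94: ELECTED
Message ID 88 originates at pos 2; dropped at pos 1 in round 6

Answer: 6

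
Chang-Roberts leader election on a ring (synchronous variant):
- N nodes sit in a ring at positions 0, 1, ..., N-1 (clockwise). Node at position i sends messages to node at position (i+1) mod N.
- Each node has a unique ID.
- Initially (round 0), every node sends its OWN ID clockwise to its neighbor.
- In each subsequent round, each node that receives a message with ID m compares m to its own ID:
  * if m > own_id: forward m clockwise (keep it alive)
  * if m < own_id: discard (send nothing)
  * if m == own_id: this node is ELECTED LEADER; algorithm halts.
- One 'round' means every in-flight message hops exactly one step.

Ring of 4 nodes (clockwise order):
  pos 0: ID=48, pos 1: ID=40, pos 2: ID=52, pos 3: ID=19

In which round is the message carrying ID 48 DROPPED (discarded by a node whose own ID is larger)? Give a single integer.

Answer: 2

Derivation:
Round 1: pos1(id40) recv 48: fwd; pos2(id52) recv 40: drop; pos3(id19) recv 52: fwd; pos0(id48) recv 19: drop
Round 2: pos2(id52) recv 48: drop; pos0(id48) recv 52: fwd
Round 3: pos1(id40) recv 52: fwd
Round 4: pos2(id52) recv 52: ELECTED
Message ID 48 originates at pos 0; dropped at pos 2 in round 2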